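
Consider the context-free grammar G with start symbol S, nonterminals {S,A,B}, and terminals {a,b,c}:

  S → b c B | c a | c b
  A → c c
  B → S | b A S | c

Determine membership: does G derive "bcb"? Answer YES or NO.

CNF form of G:
  S -> T0 T1 | T0 T2 | T1 X5
  A -> T0 T0
  B -> T0 T1 | T0 T2 | T1 X3 | T1 X4 | c
  T0 -> c
  T1 -> b
  T2 -> a
  X3 -> A S
  X4 -> T0 B
  X5 -> T0 B

CYK fill:
  T[0,0] 'b' = {T1}  orig:{}
  T[1,1] 'c' = {B,T0}  orig:{B}
  T[2,2] 'b' = {T1}  orig:{}
  T[0,1] 'bc' = ∅
  T[1,2] 'cb' = {B,S}
  T[0,2] 'bcb' = ∅

S ∉ T[0,2] ⇒ NO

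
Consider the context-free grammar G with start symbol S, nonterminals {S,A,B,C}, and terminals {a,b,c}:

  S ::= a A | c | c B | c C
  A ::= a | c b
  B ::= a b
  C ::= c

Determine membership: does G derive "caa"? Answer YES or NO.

CNF form of G:
  S -> T0 B | T0 C | T2 A | c
  A -> T0 T1 | a
  B -> T2 T1
  C -> c
  T0 -> c
  T1 -> b
  T2 -> a

CYK fill:
  cell(0,0) c: {C,S,T0}  orig:{C,S}
  cell(1,1) a: {A,T2}  orig:{A}
  cell(2,2) a: {A,T2}  orig:{A}
  cell(0,1) ca: ∅
  cell(1,2) aa: {S}
  cell(0,2) caa: ∅

S ∉ T[0,2] ⇒ NO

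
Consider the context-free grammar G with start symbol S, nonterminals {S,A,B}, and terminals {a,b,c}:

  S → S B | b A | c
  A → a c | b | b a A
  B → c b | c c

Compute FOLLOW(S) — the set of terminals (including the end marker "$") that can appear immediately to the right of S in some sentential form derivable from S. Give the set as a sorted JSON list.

Compute FIRST by fixpoint:
[1]
  A via A→a c: +{a}
  A via A→b: +{b}
  B via B→c b: +{c}
  S via S→b A: +{b}
  S via S→c: +{c}
  FIRST(S)={b,c}  FIRST(A)={a,b}  FIRST(B)={c}
[2] — fixpoint
  FIRST(S)={b,c}  FIRST(A)={a,b}  FIRST(B)={c}

Compute FOLLOW by fixpoint:
FOLLOW(S) := {$}
iter 1:
  S→S B: FOLLOW(S) ⊇ FIRST(B) = {c}; new: +{c}
  S→S B: FOLLOW(B) ⊇ FOLLOW(S) ⊇ {$,c}; new: +{$,c}
  S→b A: FOLLOW(A) ⊇ FOLLOW(S) ⊇ {$,c}; new: +{$,c}
  FOLLOW(S)={$,c}  FOLLOW(A)={$,c}  FOLLOW(B)={$,c}
iter 2: — fixpoint
  FOLLOW(S)={$,c}  FOLLOW(A)={$,c}  FOLLOW(B)={$,c}

FOLLOW(S) = ["$", "c"]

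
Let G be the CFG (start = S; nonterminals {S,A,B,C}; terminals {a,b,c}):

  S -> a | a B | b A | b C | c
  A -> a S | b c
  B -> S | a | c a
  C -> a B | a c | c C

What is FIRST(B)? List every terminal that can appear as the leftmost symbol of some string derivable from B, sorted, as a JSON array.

FIRST sets, iterate to fixpoint:
pass 1:
  A via A→a S: +{a}
  A via A→b c: +{b}
  B via B→a: +{a}
  B via B→c a: +{c}
  C via C→a B: +{a}
  C via C→c C: +{c}
  S via S→a: +{a}
  S via S→b A: +{b}
  S via S→c: +{c}
  FIRST[S]={a,b,c}  FIRST[A]={a,b}  FIRST[B]={a,c}  FIRST[C]={a,c}
pass 2:
  B via B→S: +{b}
  FIRST[S]={a,b,c}  FIRST[A]={a,b}  FIRST[B]={a,b,c}  FIRST[C]={a,c}
pass 3: done
  FIRST[S]={a,b,c}  FIRST[A]={a,b}  FIRST[B]={a,b,c}  FIRST[C]={a,c}

FIRST(B) = ["a", "b", "c"]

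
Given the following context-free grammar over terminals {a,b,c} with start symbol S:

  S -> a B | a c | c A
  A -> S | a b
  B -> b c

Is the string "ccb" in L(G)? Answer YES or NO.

CNF form of G:
  S -> T0 B | T0 T2 | T2 A
  A -> T0 B | T0 T1 | T0 T2 | T2 A
  B -> T1 T2
  T0 -> a
  T1 -> b
  T2 -> c

CYK table (by increasing span):
  [0..0]={T2}  "c"  orig:{}
  [1..1]={T2}  "c"  orig:{}
  [2..2]={T1}  "b"  orig:{}
  [0..1]=∅  "cc"
  [1..2]=∅  "cb"
  [0..2]=∅  "ccb"

S ∉ T[0,2] ⇒ NO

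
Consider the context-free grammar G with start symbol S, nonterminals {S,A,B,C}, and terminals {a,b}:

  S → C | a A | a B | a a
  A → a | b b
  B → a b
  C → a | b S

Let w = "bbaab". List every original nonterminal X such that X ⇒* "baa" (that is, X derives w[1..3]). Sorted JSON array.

Convert to CNF:
  S -> T0 S | T1 A | T1 B | T1 T1 | a
  A -> T0 T0 | a
  B -> T1 T0
  C -> T0 S | a
  T0 -> b
  T1 -> a

CYK table (by increasing span) — only the sub-triangle for w[1..3]:
  [1..1]={T0}  "b"  orig:{}
  [2..2]={A,C,S,T1}  "a"  orig:{A,C,S}
  [3..3]={A,C,S,T1}  "a"  orig:{A,C,S}
  [1..2]={C,S}  "ba"
  [2..3]={S}  "aa"
  [1..3]={C,S}  "baa"

Original NTs in T[1,3] deriving "baa": ["C", "S"]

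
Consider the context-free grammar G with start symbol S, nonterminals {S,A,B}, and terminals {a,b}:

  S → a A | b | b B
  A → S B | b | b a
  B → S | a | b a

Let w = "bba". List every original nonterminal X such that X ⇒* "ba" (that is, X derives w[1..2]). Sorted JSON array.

CNF form of G:
  S -> T0 B | T1 A | b
  A -> S B | T0 T1 | b
  B -> T0 B | T0 T1 | T1 A | a | b
  T0 -> b
  T1 -> a

CYK fill (cells [i..j] with 1 ≤ i ≤ j ≤ 2 only):
  [1..1]={A,B,S,T0}  "b"  orig:{A,B,S}
  [2..2]={B,T1}  "a"  orig:{B}
  [1..2]={A,B,S}  "ba"

Original NTs in T[1,2] deriving "ba": ["A", "B", "S"]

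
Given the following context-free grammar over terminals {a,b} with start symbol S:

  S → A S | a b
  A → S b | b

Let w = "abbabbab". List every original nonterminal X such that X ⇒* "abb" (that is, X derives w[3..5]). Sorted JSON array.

Convert to CNF:
  S -> A S | T1 T0
  A -> S T0 | b
  T0 -> b
  T1 -> a

Fill CYK table bottom-up, restricted to cells inside w[3..5]:
  [3..3]={T1}  "a"  orig:{}
  [4..4]={A,T0}  "b"  orig:{A}
  [5..5]={A,T0}  "b"  orig:{A}
  [3..4]={S}  "ab"
  [4..5]=∅  "bb"
  [3..5]={A}  "abb"

Original NTs in T[3,5] deriving "abb": ["A"]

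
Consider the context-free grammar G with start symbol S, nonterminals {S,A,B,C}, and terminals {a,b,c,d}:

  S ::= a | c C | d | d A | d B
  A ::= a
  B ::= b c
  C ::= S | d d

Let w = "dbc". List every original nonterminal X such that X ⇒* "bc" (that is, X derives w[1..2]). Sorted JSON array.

Convert to CNF:
  S -> T1 C | T2 A | T2 B | a | d
  A -> a
  B -> T0 T1
  C -> T1 C | T2 A | T2 B | T2 T2 | a | d
  T0 -> b
  T1 -> c
  T2 -> d

Fill CYK table bottom-up, restricted to cells inside w[1..2]:
  cell(1,1) b: {T0}  orig:{}
  cell(2,2) c: {T1}  orig:{}
  cell(1,2) bc: {B}

Original NTs in T[1,2] deriving "bc": ["B"]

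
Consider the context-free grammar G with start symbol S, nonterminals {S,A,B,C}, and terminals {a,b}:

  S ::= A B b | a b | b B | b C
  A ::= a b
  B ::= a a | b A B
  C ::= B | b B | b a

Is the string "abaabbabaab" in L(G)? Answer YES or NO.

Convert to CNF:
  S -> A X4 | T0 T1 | T1 B | T1 C
  A -> T0 T1
  B -> T0 T0 | T1 X2
  C -> T0 T0 | T1 B | T1 T0 | T1 X3
  T0 -> a
  T1 -> b
  X2 -> A B
  X3 -> A B
  X4 -> B T1

Fill CYK table bottom-up:
  [0..0]={T0}  "a"  orig:{}
  [1..1]={T1}  "b"  orig:{}
  [2..2]={T0}  "a"  orig:{}
  [3..3]={T0}  "a"  orig:{}
  [4..4]={T1}  "b"  orig:{}
  [5..5]={T1}  "b"  orig:{}
  [6..6]={T0}  "a"  orig:{}
  [7..7]={T1}  "b"  orig:{}
  [8..8]={T0}  "a"  orig:{}
  [9..9]={T0}  "a"  orig:{}
  [10..10]={T1}  "b"  orig:{}
  [0..1]={A,S}  "ab"
  [1..2]={C}  "ba"
  [2..3]={B,C}  "aa"
  [3..4]={A,S}  "ab"
  [4..5]=∅  "bb"
  [5..6]={C}  "ba"
  [6..7]={A,S}  "ab"
  [7..8]={C}  "ba"
  [8..9]={B,C}  "aa"
  [9..10]={A,S}  "ab"
  [0..2]=∅  "aba"
  [1..3]={C,S}  "baa"
  [2..4]={X4}  "aab"  orig:{}
  [3..5]=∅  "abb"
  [4..6]={S}  "bba"
  [5..7]=∅  "bab"
  [6..8]=∅  "aba"
  [7..9]={C,S}  "baa"
  [8..10]={X4}  "aab"  orig:{}
  [0..3]={X2,X3}  "abaa"  orig:{}
  [1..4]=∅  "baab"
  [2..5]=∅  "aabb"
  [3..6]=∅  "abba"
  [4..7]=∅  "bbab"
  [5..8]=∅  "baba"
  [6..9]={X2,X3}  "abaa"  orig:{}
  [7..10]=∅  "baab"
  [0..4]={S}  "abaab"
  [1..5]=∅  "baabb"
  [2..6]=∅  "aabba"
  [3..7]=∅  "abbab"
  [4..8]=∅  "bbaba"
  [5..9]={B,C}  "babaa"
  [6..10]={S}  "abaab"
  [0..5]=∅  "abaabb"
  [1..6]=∅  "baabba"
  [2..7]=∅  "aabbab"
  [3..8]=∅  "abbaba"
  [4..9]={C,S}  "bbabaa"
  [5..10]={X4}  "babaab"  orig:{}
  [0..6]=∅  "abaabba"
  [1..7]=∅  "baabbab"
  [2..8]=∅  "aabbaba"
  [3..9]={X2,X3}  "abbabaa"  orig:{}
  [4..10]=∅  "bbabaab"
  [0..7]=∅  "abaabbab"
  [1..8]=∅  "baabbaba"
  [2..9]=∅  "aabbabaa"
  [3..10]={S}  "abbabaab"
  [0..8]=∅  "abaabbaba"
  [1..9]=∅  "baabbabaa"
  [2..10]=∅  "aabbabaab"
  [0..9]=∅  "abaabbabaa"
  [1..10]=∅  "baabbabaab"
  [0..10]=∅  "abaabbabaab"

S ∉ T[0,10] ⇒ NO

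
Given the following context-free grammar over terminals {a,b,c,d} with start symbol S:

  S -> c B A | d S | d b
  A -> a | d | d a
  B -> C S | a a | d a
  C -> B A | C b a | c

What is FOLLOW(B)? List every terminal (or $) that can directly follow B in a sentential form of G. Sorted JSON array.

Compute FIRST by fixpoint:
iter 1:
  A via A→a: +{a}
  A via A→d: +{d}
  B via B→a a: +{a}
  B via B→d a: +{d}
  C via C→B A: +{a,d}
  C via C→c: +{c}
  S via S→c B A: +{c}
  S via S→d S: +{d}
  FIRST[S]={c,d}  FIRST[A]={a,d}  FIRST[B]={a,d}  FIRST[C]={a,c,d}
iter 2:
  B via B→C S: +{c}
  FIRST[S]={c,d}  FIRST[A]={a,d}  FIRST[B]={a,c,d}  FIRST[C]={a,c,d}
iter 3: (stable)
  FIRST[S]={c,d}  FIRST[A]={a,d}  FIRST[B]={a,c,d}  FIRST[C]={a,c,d}

Compute FOLLOW by fixpoint:
seed FOLLOW(S) with $
round 1:
  B→C S: FOLLOW(C) ⊇ FIRST(S) = {c,d}; new: +{c,d}
  C→B A: FOLLOW(B) ⊇ FIRST(A) = {a,d}; new: +{a,d}
  C→B A: FOLLOW(A) ⊇ FOLLOW(C) ⊇ {c,d}; new: +{c,d}
  C→C b a: FOLLOW(C) ⊇ FIRST(b) = {b}; new: +{b}
  S→c B A: FOLLOW(A) ⊇ FOLLOW(S) ⊇ {$}; new: +{$}
  S: {$}  A: {$,c,d}  B: {a,d}  C: {b,c,d}
round 2:
  B→C S: FOLLOW(S) ⊇ FOLLOW(B) ⊇ {a,d}; new: +{a,d}
  C→B A: FOLLOW(A) ⊇ FOLLOW(C) ⊇ {b,c,d}; new: +{b}
  S→c B A: FOLLOW(A) ⊇ FOLLOW(S) ⊇ {$,a,d}; new: +{a}
  S: {$,a,d}  A: {$,a,b,c,d}  B: {a,d}  C: {b,c,d}
round 3: done
  S: {$,a,d}  A: {$,a,b,c,d}  B: {a,d}  C: {b,c,d}

FOLLOW(B) = ["a", "d"]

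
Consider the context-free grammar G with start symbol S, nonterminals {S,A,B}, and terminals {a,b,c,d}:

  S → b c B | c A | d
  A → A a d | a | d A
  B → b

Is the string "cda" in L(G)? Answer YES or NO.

CNF form of G:
  S -> T2 X5 | T3 A | d
  A -> A X4 | T1 A | a
  B -> b
  T0 -> a
  T1 -> d
  T2 -> b
  T3 -> c
  X4 -> T0 T1
  X5 -> T3 B

CYK table (by increasing span):
  cell(0,0) c: {T3}  orig:{}
  cell(1,1) d: {S,T1}  orig:{S}
  cell(2,2) a: {A,T0}  orig:{A}
  cell(0,1) cd: ∅
  cell(1,2) da: {A}
  cell(0,2) cda: {S}

S ∈ T[0,2] ⇒ YES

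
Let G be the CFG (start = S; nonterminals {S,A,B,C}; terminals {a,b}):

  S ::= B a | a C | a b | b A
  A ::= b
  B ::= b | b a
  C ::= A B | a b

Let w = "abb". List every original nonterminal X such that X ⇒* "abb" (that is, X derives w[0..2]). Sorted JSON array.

Convert to CNF:
  S -> B T1 | T0 A | T1 C | T1 T0
  A -> b
  B -> T0 T1 | b
  C -> A B | T1 T0
  T0 -> b
  T1 -> a

CYK fill — only the sub-triangle for w[0..2]:
  T[0,0] 'a' = {T1}  orig:{}
  T[1,1] 'b' = {A,B,T0}  orig:{A,B}
  T[2,2] 'b' = {A,B,T0}  orig:{A,B}
  T[0,1] 'ab' = {C,S}
  T[1,2] 'bb' = {C,S}
  T[0,2] 'abb' = {S}

Original NTs in T[0,2] deriving "abb": ["S"]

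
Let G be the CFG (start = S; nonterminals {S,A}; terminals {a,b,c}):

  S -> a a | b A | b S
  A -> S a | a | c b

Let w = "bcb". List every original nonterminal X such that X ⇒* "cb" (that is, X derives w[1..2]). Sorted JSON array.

Convert to CNF:
  S -> T0 T0 | T2 A | T2 S
  A -> S T0 | T1 T2 | a
  T0 -> a
  T1 -> c
  T2 -> b

CYK table (by increasing span), restricted to cells inside w[1..2]:
  [1..1]={T1}  "c"  orig:{}
  [2..2]={T2}  "b"  orig:{}
  [1..2]={A}  "cb"

Original NTs in T[1,2] deriving "cb": ["A"]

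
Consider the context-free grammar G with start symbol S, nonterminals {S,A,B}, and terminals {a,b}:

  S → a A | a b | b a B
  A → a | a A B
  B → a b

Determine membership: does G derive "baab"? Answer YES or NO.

CNF form of G:
  S -> T0 A | T0 T1 | T1 X3
  A -> T0 X2 | a
  B -> T0 T1
  T0 -> a
  T1 -> b
  X2 -> A B
  X3 -> T0 B

CYK fill:
  T[0,0] 'b' = {T1}  orig:{}
  T[1,1] 'a' = {A,T0}  orig:{A}
  T[2,2] 'a' = {A,T0}  orig:{A}
  T[3,3] 'b' = {T1}  orig:{}
  T[0,1] 'ba' = ∅
  T[1,2] 'aa' = {S}
  T[2,3] 'ab' = {B,S}
  T[0,2] 'baa' = ∅
  T[1,3] 'aab' = {X2,X3}  orig:{}
  T[0,3] 'baab' = {S}

S ∈ T[0,3] ⇒ YES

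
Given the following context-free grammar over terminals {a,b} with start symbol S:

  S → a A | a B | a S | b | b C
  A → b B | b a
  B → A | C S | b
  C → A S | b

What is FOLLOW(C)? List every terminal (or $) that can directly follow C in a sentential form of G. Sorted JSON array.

FIRST iteration:
[1]
  A via A→b B: +{b}
  B via B→A: +{b}
  C via C→A S: +{b}
  S via S→a A: +{a}
  S via S→b: +{b}
  FIRST[S]={a,b}  FIRST[A]={b}  FIRST[B]={b}  FIRST[C]={b}
[2] — fixpoint
  FIRST[S]={a,b}  FIRST[A]={b}  FIRST[B]={b}  FIRST[C]={b}

Compute FOLLOW by fixpoint:
seed FOLLOW(S) with $
round 1:
  B→C S: FOLLOW(C) ⊇ FIRST(S) = {a,b}; new: +{a,b}
  C→A S: FOLLOW(A) ⊇ FIRST(S) = {a,b}; new: +{a,b}
  C→A S: FOLLOW(S) ⊇ FOLLOW(C) ⊇ {a,b}; new: +{a,b}
  S→a A: FOLLOW(A) ⊇ FOLLOW(S) ⊇ {$,a,b}; new: +{$}
  S→a B: FOLLOW(B) ⊇ FOLLOW(S) ⊇ {$,a,b}; new: +{$,a,b}
  S→b C: FOLLOW(C) ⊇ FOLLOW(S) ⊇ {$,a,b}; new: +{$}
  FOLLOW[S]={$,a,b}  FOLLOW[A]={$,a,b}  FOLLOW[B]={$,a,b}  FOLLOW[C]={$,a,b}
round 2: (no change)
  FOLLOW[S]={$,a,b}  FOLLOW[A]={$,a,b}  FOLLOW[B]={$,a,b}  FOLLOW[C]={$,a,b}

FOLLOW(C) = ["$", "a", "b"]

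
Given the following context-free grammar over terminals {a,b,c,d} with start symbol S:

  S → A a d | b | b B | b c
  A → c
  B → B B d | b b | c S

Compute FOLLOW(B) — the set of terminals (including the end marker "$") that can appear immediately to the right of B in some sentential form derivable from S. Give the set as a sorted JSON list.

Compute FIRST by fixpoint:
round 1:
  A via A→c: +{c}
  B via B→b b: +{b}
  B via B→c S: +{c}
  S via S→A a d: +{c}
  S via S→b: +{b}
  FIRST(S)={b,c}  FIRST(A)={c}  FIRST(B)={b,c}
round 2: (no change)
  FIRST(S)={b,c}  FIRST(A)={c}  FIRST(B)={b,c}

FOLLOW sets:
FOLLOW(S) := {$}
iter 1:
  B→B B d: FOLLOW(B) ⊇ FIRST(B) = {b,c}; new: +{b,c}
  B→B B d: FOLLOW(B) ⊇ FIRST(d) = {d}; new: +{d}
  B→c S: FOLLOW(S) ⊇ FOLLOW(B) ⊇ {b,c,d}; new: +{b,c,d}
  S→A a d: FOLLOW(A) ⊇ FIRST(a) = {a}; new: +{a}
  S→b B: FOLLOW(B) ⊇ FOLLOW(S) ⊇ {$,b,c,d}; new: +{$}
  FOLLOW(S)={$,b,c,d}  FOLLOW(A)={a}  FOLLOW(B)={$,b,c,d}
iter 2: (stable)
  FOLLOW(S)={$,b,c,d}  FOLLOW(A)={a}  FOLLOW(B)={$,b,c,d}

FOLLOW(B) = ["$", "b", "c", "d"]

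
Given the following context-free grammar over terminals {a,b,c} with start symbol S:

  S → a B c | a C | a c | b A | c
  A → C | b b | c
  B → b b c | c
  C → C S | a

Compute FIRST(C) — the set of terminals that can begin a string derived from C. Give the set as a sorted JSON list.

FIRST sets, iterate to fixpoint:
iter 1:
  A via A→b b: +{b}
  A via A→c: +{c}
  B via B→b b c: +{b}
  B via B→c: +{c}
  C via C→a: +{a}
  S via S→a B c: +{a}
  S via S→b A: +{b}
  S via S→c: +{c}
  S: {a,b,c}  A: {b,c}  B: {b,c}  C: {a}
iter 2:
  A via A→C: +{a}
  S: {a,b,c}  A: {a,b,c}  B: {b,c}  C: {a}
iter 3: — fixpoint
  S: {a,b,c}  A: {a,b,c}  B: {b,c}  C: {a}

FIRST(C) = ["a"]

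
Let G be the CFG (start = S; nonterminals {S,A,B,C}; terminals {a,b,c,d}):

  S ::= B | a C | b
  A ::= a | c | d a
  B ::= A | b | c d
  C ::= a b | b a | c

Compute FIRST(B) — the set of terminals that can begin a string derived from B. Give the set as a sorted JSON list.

Compute FIRST by fixpoint:
[1]
  A via A→a: +{a}
  A via A→c: +{c}
  A via A→d a: +{d}
  B via B→A: +{a,c,d}
  B via B→b: +{b}
  C via C→a b: +{a}
  C via C→b a: +{b}
  C via C→c: +{c}
  S via S→B: +{a,b,c,d}
  FIRST[S]={a,b,c,d}  FIRST[A]={a,c,d}  FIRST[B]={a,b,c,d}  FIRST[C]={a,b,c}
[2] — fixpoint
  FIRST[S]={a,b,c,d}  FIRST[A]={a,c,d}  FIRST[B]={a,b,c,d}  FIRST[C]={a,b,c}

FIRST(B) = ["a", "b", "c", "d"]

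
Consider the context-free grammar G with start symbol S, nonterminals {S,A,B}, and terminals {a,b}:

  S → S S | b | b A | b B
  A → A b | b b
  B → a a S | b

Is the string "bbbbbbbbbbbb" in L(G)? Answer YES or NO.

Convert to CNF:
  S -> S S | T0 A | T0 B | b
  A -> A T0 | T0 T0
  B -> T1 X2 | b
  T0 -> b
  T1 -> a
  X2 -> T1 S

Fill CYK table bottom-up:
  cell(0,0) b: {B,S,T0}  orig:{B,S}
  cell(1,1) b: {B,S,T0}  orig:{B,S}
  cell(2,2) b: {B,S,T0}  orig:{B,S}
  cell(3,3) b: {B,S,T0}  orig:{B,S}
  cell(4,4) b: {B,S,T0}  orig:{B,S}
  cell(5,5) b: {B,S,T0}  orig:{B,S}
  cell(6,6) b: {B,S,T0}  orig:{B,S}
  cell(7,7) b: {B,S,T0}  orig:{B,S}
  cell(8,8) b: {B,S,T0}  orig:{B,S}
  cell(9,9) b: {B,S,T0}  orig:{B,S}
  cell(10,10) b: {B,S,T0}  orig:{B,S}
  cell(11,11) b: {B,S,T0}  orig:{B,S}
  cell(0,1) bb: {A,S}
  cell(1,2) bb: {A,S}
  cell(2,3) bb: {A,S}
  cell(3,4) bb: {A,S}
  cell(4,5) bb: {A,S}
  cell(5,6) bb: {A,S}
  cell(6,7) bb: {A,S}
  cell(7,8) bb: {A,S}
  cell(8,9) bb: {A,S}
  cell(9,10) bb: {A,S}
  cell(10,11) bb: {A,S}
  cell(0,2) bbb: {A,S}
  cell(1,3) bbb: {A,S}
  cell(2,4) bbb: {A,S}
  cell(3,5) bbb: {A,S}
  cell(4,6) bbb: {A,S}
  cell(5,7) bbb: {A,S}
  cell(6,8) bbb: {A,S}
  cell(7,9) bbb: {A,S}
  cell(8,10) bbb: {A,S}
  cell(9,11) bbb: {A,S}
  cell(0,3) bbbb: {A,S}
  cell(1,4) bbbb: {A,S}
  cell(2,5) bbbb: {A,S}
  cell(3,6) bbbb: {A,S}
  cell(4,7) bbbb: {A,S}
  cell(5,8) bbbb: {A,S}
  cell(6,9) bbbb: {A,S}
  cell(7,10) bbbb: {A,S}
  cell(8,11) bbbb: {A,S}
  cell(0,4) bbbbb: {A,S}
  cell(1,5) bbbbb: {A,S}
  cell(2,6) bbbbb: {A,S}
  cell(3,7) bbbbb: {A,S}
  cell(4,8) bbbbb: {A,S}
  cell(5,9) bbbbb: {A,S}
  cell(6,10) bbbbb: {A,S}
  cell(7,11) bbbbb: {A,S}
  cell(0,5) bbbbbb: {A,S}
  cell(1,6) bbbbbb: {A,S}
  cell(2,7) bbbbbb: {A,S}
  cell(3,8) bbbbbb: {A,S}
  cell(4,9) bbbbbb: {A,S}
  cell(5,10) bbbbbb: {A,S}
  cell(6,11) bbbbbb: {A,S}
  cell(0,6) bbbbbbb: {A,S}
  cell(1,7) bbbbbbb: {A,S}
  cell(2,8) bbbbbbb: {A,S}
  cell(3,9) bbbbbbb: {A,S}
  cell(4,10) bbbbbbb: {A,S}
  cell(5,11) bbbbbbb: {A,S}
  cell(0,7) bbbbbbbb: {A,S}
  cell(1,8) bbbbbbbb: {A,S}
  cell(2,9) bbbbbbbb: {A,S}
  cell(3,10) bbbbbbbb: {A,S}
  cell(4,11) bbbbbbbb: {A,S}
  cell(0,8) bbbbbbbbb: {A,S}
  cell(1,9) bbbbbbbbb: {A,S}
  cell(2,10) bbbbbbbbb: {A,S}
  cell(3,11) bbbbbbbbb: {A,S}
  cell(0,9) bbbbbbbbbb: {A,S}
  cell(1,10) bbbbbbbbbb: {A,S}
  cell(2,11) bbbbbbbbbb: {A,S}
  cell(0,10) bbbbbbbbbbb: {A,S}
  cell(1,11) bbbbbbbbbbb: {A,S}
  cell(0,11) bbbbbbbbbbbb: {A,S}

S ∈ T[0,11] ⇒ YES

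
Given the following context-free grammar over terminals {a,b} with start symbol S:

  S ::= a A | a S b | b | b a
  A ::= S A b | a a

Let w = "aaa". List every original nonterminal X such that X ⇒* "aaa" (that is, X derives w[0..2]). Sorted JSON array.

CNF form of G:
  S -> T0 T1 | T1 A | T1 X3 | b
  A -> S X2 | T1 T1
  T0 -> b
  T1 -> a
  X2 -> A T0
  X3 -> S T0

CYK fill — only the sub-triangle for w[0..2]:
  [0..0]={T1}  "a"  orig:{}
  [1..1]={T1}  "a"  orig:{}
  [2..2]={T1}  "a"  orig:{}
  [0..1]={A}  "aa"
  [1..2]={A}  "aa"
  [0..2]={S}  "aaa"

Original NTs in T[0,2] deriving "aaa": ["S"]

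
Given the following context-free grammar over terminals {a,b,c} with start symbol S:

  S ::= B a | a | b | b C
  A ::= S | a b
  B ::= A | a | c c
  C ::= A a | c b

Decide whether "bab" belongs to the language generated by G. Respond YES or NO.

Convert to CNF:
  S -> B T0 | T1 C | a | b
  A -> B T0 | T0 T1 | T1 C | a | b
  B -> B T0 | T0 T1 | T1 C | T2 T2 | a | b
  C -> A T0 | T2 T1
  T0 -> a
  T1 -> b
  T2 -> c

CYK table (by increasing span):
  T[0,0] 'b' = {A,B,S,T1}  orig:{A,B,S}
  T[1,1] 'a' = {A,B,S,T0}  orig:{A,B,S}
  T[2,2] 'b' = {A,B,S,T1}  orig:{A,B,S}
  T[0,1] 'ba' = {A,B,C,S}
  T[1,2] 'ab' = {A,B}
  T[0,2] 'bab' = ∅

S ∉ T[0,2] ⇒ NO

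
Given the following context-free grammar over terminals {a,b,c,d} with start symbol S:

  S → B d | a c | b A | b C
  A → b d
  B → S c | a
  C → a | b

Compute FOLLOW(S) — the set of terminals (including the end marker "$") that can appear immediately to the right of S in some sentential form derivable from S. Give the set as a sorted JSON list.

Compute FIRST by fixpoint:
round 1:
  A via A→b d: +{b}
  B via B→a: +{a}
  C via C→a: +{a}
  C via C→b: +{b}
  S via S→B d: +{a}
  S via S→b A: +{b}
  FIRST[S]={a,b}  FIRST[A]={b}  FIRST[B]={a}  FIRST[C]={a,b}
round 2:
  B via B→S c: +{b}
  FIRST[S]={a,b}  FIRST[A]={b}  FIRST[B]={a,b}  FIRST[C]={a,b}
round 3: done
  FIRST[S]={a,b}  FIRST[A]={b}  FIRST[B]={a,b}  FIRST[C]={a,b}

Compute FOLLOW by fixpoint:
FOLLOW(S) := {$}
iter 1:
  B→S c: FOLLOW(S) ⊇ FIRST(c) = {c}; new: +{c}
  S→B d: FOLLOW(B) ⊇ FIRST(d) = {d}; new: +{d}
  S→b A: FOLLOW(A) ⊇ FOLLOW(S) ⊇ {$,c}; new: +{$,c}
  S→b C: FOLLOW(C) ⊇ FOLLOW(S) ⊇ {$,c}; new: +{$,c}
  FOLLOW[S]={$,c}  FOLLOW[A]={$,c}  FOLLOW[B]={d}  FOLLOW[C]={$,c}
iter 2: (no change)
  FOLLOW[S]={$,c}  FOLLOW[A]={$,c}  FOLLOW[B]={d}  FOLLOW[C]={$,c}

FOLLOW(S) = ["$", "c"]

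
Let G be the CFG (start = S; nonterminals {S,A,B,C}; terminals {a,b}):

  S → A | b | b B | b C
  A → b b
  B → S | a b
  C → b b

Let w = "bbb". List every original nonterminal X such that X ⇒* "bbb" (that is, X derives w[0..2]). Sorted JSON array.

Convert to CNF:
  S -> T0 B | T0 C | T0 T0 | b
  A -> T0 T0
  B -> T0 B | T0 C | T0 T0 | T1 T0 | b
  C -> T0 T0
  T0 -> b
  T1 -> a

CYK fill, restricted to cells inside w[0..2]:
  [0..0]={B,S,T0}  "b"  orig:{B,S}
  [1..1]={B,S,T0}  "b"  orig:{B,S}
  [2..2]={B,S,T0}  "b"  orig:{B,S}
  [0..1]={A,B,C,S}  "bb"
  [1..2]={A,B,C,S}  "bb"
  [0..2]={B,S}  "bbb"

Original NTs in T[0,2] deriving "bbb": ["B", "S"]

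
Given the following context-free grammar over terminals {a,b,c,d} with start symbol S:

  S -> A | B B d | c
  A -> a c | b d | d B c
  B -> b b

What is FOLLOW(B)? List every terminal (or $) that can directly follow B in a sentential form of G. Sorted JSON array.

Compute FIRST by fixpoint:
pass 1:
  A via A→a c: +{a}
  A via A→b d: +{b}
  A via A→d B c: +{d}
  B via B→b b: +{b}
  S via S→A: +{a,b,d}
  S via S→c: +{c}
  FIRST[S]={a,b,c,d}  FIRST[A]={a,b,d}  FIRST[B]={b}
pass 2: — fixpoint
  FIRST[S]={a,b,c,d}  FIRST[A]={a,b,d}  FIRST[B]={b}

Compute FOLLOW by fixpoint:
FOLLOW(S) := {$}
round 1:
  A→d B c: FOLLOW(B) ⊇ FIRST(c) = {c}; new: +{c}
  S→A: FOLLOW(A) ⊇ FOLLOW(S) ⊇ {$}; new: +{$}
  S→B B d: FOLLOW(B) ⊇ FIRST(B) = {b}; new: +{b}
  S→B B d: FOLLOW(B) ⊇ FIRST(d) = {d}; new: +{d}
  S: {$}  A: {$}  B: {b,c,d}
round 2: (no change)
  S: {$}  A: {$}  B: {b,c,d}

FOLLOW(B) = ["b", "c", "d"]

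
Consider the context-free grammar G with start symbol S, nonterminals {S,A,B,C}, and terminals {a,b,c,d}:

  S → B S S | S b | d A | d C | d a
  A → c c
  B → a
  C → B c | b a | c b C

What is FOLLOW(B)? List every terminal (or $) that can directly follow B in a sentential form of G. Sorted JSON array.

Compute FIRST by fixpoint:
iter 1:
  A via A→c c: +{c}
  B via B→a: +{a}
  C via C→B c: +{a}
  C via C→b a: +{b}
  C via C→c b C: +{c}
  S via S→B S S: +{a}
  S via S→d A: +{d}
  FIRST[S]={a,d}  FIRST[A]={c}  FIRST[B]={a}  FIRST[C]={a,b,c}
iter 2: done
  FIRST[S]={a,d}  FIRST[A]={c}  FIRST[B]={a}  FIRST[C]={a,b,c}

Compute FOLLOW by fixpoint:
initialize: $ ∈ FOLLOW(S)
iter 1:
  C→B c: FOLLOW(B) ⊇ FIRST(c) = {c}; new: +{c}
  S→B S S: FOLLOW(B) ⊇ FIRST(S) = {a,d}; new: +{a,d}
  S→B S S: FOLLOW(S) ⊇ FIRST(S) = {a,d}; new: +{a,d}
  S→S b: FOLLOW(S) ⊇ FIRST(b) = {b}; new: +{b}
  S→d A: FOLLOW(A) ⊇ FOLLOW(S) ⊇ {$,a,b,d}; new: +{$,a,b,d}
  S→d C: FOLLOW(C) ⊇ FOLLOW(S) ⊇ {$,a,b,d}; new: +{$,a,b,d}
  S: {$,a,b,d}  A: {$,a,b,d}  B: {a,c,d}  C: {$,a,b,d}
iter 2: done
  S: {$,a,b,d}  A: {$,a,b,d}  B: {a,c,d}  C: {$,a,b,d}

FOLLOW(B) = ["a", "c", "d"]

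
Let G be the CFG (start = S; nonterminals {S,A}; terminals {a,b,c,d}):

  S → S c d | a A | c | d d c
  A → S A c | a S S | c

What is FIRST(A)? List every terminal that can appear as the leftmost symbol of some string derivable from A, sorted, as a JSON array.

Compute FIRST by fixpoint:
pass 1:
  A via A→a S S: +{a}
  A via A→c: +{c}
  S via S→a A: +{a}
  S via S→c: +{c}
  S via S→d d c: +{d}
  FIRST(S)={a,c,d}  FIRST(A)={a,c}
pass 2:
  A via A→S A c: +{d}
  FIRST(S)={a,c,d}  FIRST(A)={a,c,d}
pass 3: done
  FIRST(S)={a,c,d}  FIRST(A)={a,c,d}

FIRST(A) = ["a", "c", "d"]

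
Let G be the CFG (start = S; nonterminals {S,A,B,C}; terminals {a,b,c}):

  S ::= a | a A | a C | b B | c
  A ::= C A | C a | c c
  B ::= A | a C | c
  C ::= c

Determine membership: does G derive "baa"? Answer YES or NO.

CNF form of G:
  S -> T0 A | T0 C | T2 B | a | c
  A -> C A | C T0 | T1 T1
  B -> C A | C T0 | T0 C | T1 T1 | c
  C -> c
  T0 -> a
  T1 -> c
  T2 -> b

CYK fill:
  [0..0]={T2}  "b"  orig:{}
  [1..1]={S,T0}  "a"  orig:{S}
  [2..2]={S,T0}  "a"  orig:{S}
  [0..1]=∅  "ba"
  [1..2]=∅  "aa"
  [0..2]=∅  "baa"

S ∉ T[0,2] ⇒ NO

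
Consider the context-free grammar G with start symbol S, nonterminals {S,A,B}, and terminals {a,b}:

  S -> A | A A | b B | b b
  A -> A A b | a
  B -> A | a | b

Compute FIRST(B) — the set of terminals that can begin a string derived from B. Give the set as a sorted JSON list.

FIRST iteration:
pass 1:
  A via A→a: +{a}
  B via B→A: +{a}
  B via B→b: +{b}
  S via S→A: +{a}
  S via S→b B: +{b}
  FIRST[S]={a,b}  FIRST[A]={a}  FIRST[B]={a,b}
pass 2: (stable)
  FIRST[S]={a,b}  FIRST[A]={a}  FIRST[B]={a,b}

FIRST(B) = ["a", "b"]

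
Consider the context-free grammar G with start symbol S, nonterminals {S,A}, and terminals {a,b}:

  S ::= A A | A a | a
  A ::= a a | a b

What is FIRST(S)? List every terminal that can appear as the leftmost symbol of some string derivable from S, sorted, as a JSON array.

FIRST iteration:
pass 1:
  A via A→a a: +{a}
  S via S→A A: +{a}
  S: {a}  A: {a}
pass 2: (stable)
  S: {a}  A: {a}

FIRST(S) = ["a"]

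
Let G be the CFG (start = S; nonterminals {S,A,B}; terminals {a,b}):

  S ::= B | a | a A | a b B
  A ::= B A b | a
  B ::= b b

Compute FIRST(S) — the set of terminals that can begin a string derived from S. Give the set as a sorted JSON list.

Compute FIRST by fixpoint:
pass 1:
  A via A→a: +{a}
  B via B→b b: +{b}
  S via S→B: +{b}
  S via S→a: +{a}
  S: {a,b}  A: {a}  B: {b}
pass 2:
  A via A→B A b: +{b}
  S: {a,b}  A: {a,b}  B: {b}
pass 3: — fixpoint
  S: {a,b}  A: {a,b}  B: {b}

FIRST(S) = ["a", "b"]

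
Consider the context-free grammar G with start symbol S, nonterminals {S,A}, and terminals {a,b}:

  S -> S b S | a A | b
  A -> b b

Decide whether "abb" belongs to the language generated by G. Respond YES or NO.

CNF form of G:
  S -> S X2 | T1 A | b
  A -> T0 T0
  T0 -> b
  T1 -> a
  X2 -> T0 S

CYK table (by increasing span):
  cell(0,0) a: {T1}  orig:{}
  cell(1,1) b: {S,T0}  orig:{S}
  cell(2,2) b: {S,T0}  orig:{S}
  cell(0,1) ab: ∅
  cell(1,2) bb: {A,X2}  orig:{A}
  cell(0,2) abb: {S}

S ∈ T[0,2] ⇒ YES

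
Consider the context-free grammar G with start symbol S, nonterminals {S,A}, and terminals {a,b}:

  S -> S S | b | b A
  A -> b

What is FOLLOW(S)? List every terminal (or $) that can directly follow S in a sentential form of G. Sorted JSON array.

FIRST iteration:
iter 1:
  A via A→b: +{b}
  S via S→b: +{b}
  FIRST[S]={b}  FIRST[A]={b}
iter 2: done
  FIRST[S]={b}  FIRST[A]={b}

FOLLOW sets:
seed FOLLOW(S) with $
pass 1:
  S→S S: FOLLOW(S) ⊇ FIRST(S) = {b}; new: +{b}
  S→b A: FOLLOW(A) ⊇ FOLLOW(S) ⊇ {$,b}; new: +{$,b}
  FOLLOW[S]={$,b}  FOLLOW[A]={$,b}
pass 2: (stable)
  FOLLOW[S]={$,b}  FOLLOW[A]={$,b}

FOLLOW(S) = ["$", "b"]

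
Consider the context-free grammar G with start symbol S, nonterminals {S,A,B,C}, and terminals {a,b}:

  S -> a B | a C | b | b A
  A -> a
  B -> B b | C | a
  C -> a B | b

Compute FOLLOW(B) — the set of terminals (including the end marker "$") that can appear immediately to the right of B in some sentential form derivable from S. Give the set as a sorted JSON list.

FIRST sets, iterate to fixpoint:
round 1:
  A via A→a: +{a}
  B via B→a: +{a}
  C via C→a B: +{a}
  C via C→b: +{b}
  S via S→a B: +{a}
  S via S→b: +{b}
  S: {a,b}  A: {a}  B: {a}  C: {a,b}
round 2:
  B via B→C: +{b}
  S: {a,b}  A: {a}  B: {a,b}  C: {a,b}
round 3: done
  S: {a,b}  A: {a}  B: {a,b}  C: {a,b}

FOLLOW sets:
initialize: $ ∈ FOLLOW(S)
[1]
  B→B b: FOLLOW(B) ⊇ FIRST(b) = {b}; new: +{b}
  B→C: FOLLOW(C) ⊇ FOLLOW(B) ⊇ {b}; new: +{b}
  S→a B: FOLLOW(B) ⊇ FOLLOW(S) ⊇ {$}; new: +{$}
  S→a C: FOLLOW(C) ⊇ FOLLOW(S) ⊇ {$}; new: +{$}
  S→b A: FOLLOW(A) ⊇ FOLLOW(S) ⊇ {$}; new: +{$}
  S: {$}  A: {$}  B: {$,b}  C: {$,b}
[2] done
  S: {$}  A: {$}  B: {$,b}  C: {$,b}

FOLLOW(B) = ["$", "b"]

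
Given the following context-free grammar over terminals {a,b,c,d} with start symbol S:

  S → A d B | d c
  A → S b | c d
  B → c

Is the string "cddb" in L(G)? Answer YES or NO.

Convert to CNF:
  S -> A X3 | T2 T1
  A -> S T0 | T1 T2
  B -> c
  T0 -> b
  T1 -> c
  T2 -> d
  X3 -> T2 B

Fill CYK table bottom-up:
  T[0,0] 'c' = {B,T1}  orig:{B}
  T[1,1] 'd' = {T2}  orig:{}
  T[2,2] 'd' = {T2}  orig:{}
  T[3,3] 'b' = {T0}  orig:{}
  T[0,1] 'cd' = {A}
  T[1,2] 'dd' = ∅
  T[2,3] 'db' = ∅
  T[0,2] 'cdd' = ∅
  T[1,3] 'ddb' = ∅
  T[0,3] 'cddb' = ∅

S ∉ T[0,3] ⇒ NO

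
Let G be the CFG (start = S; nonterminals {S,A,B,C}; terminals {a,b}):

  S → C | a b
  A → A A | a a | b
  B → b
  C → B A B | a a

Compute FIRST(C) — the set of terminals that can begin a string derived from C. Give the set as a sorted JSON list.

FIRST iteration:
[1]
  A via A→a a: +{a}
  A via A→b: +{b}
  B via B→b: +{b}
  C via C→B A B: +{b}
  C via C→a a: +{a}
  S via S→C: +{a,b}
  FIRST(S)={a,b}  FIRST(A)={a,b}  FIRST(B)={b}  FIRST(C)={a,b}
[2] (no change)
  FIRST(S)={a,b}  FIRST(A)={a,b}  FIRST(B)={b}  FIRST(C)={a,b}

FIRST(C) = ["a", "b"]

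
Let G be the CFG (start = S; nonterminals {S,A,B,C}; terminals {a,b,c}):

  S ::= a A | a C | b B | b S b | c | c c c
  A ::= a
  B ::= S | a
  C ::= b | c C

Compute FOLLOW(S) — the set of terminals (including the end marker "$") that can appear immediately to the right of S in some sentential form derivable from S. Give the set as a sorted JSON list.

Compute FIRST by fixpoint:
[1]
  A via A→a: +{a}
  B via B→a: +{a}
  C via C→b: +{b}
  C via C→c C: +{c}
  S via S→a A: +{a}
  S via S→b B: +{b}
  S via S→c: +{c}
  FIRST[S]={a,b,c}  FIRST[A]={a}  FIRST[B]={a}  FIRST[C]={b,c}
[2]
  B via B→S: +{b,c}
  FIRST[S]={a,b,c}  FIRST[A]={a}  FIRST[B]={a,b,c}  FIRST[C]={b,c}
[3] — fixpoint
  FIRST[S]={a,b,c}  FIRST[A]={a}  FIRST[B]={a,b,c}  FIRST[C]={b,c}

FOLLOW iteration:
initialize: $ ∈ FOLLOW(S)
iter 1:
  S→a A: FOLLOW(A) ⊇ FOLLOW(S) ⊇ {$}; new: +{$}
  S→a C: FOLLOW(C) ⊇ FOLLOW(S) ⊇ {$}; new: +{$}
  S→b B: FOLLOW(B) ⊇ FOLLOW(S) ⊇ {$}; new: +{$}
  S→b S b: FOLLOW(S) ⊇ FIRST(b) = {b}; new: +{b}
  S: {$,b}  A: {$}  B: {$}  C: {$}
iter 2:
  S→a A: FOLLOW(A) ⊇ FOLLOW(S) ⊇ {$,b}; new: +{b}
  S→a C: FOLLOW(C) ⊇ FOLLOW(S) ⊇ {$,b}; new: +{b}
  S→b B: FOLLOW(B) ⊇ FOLLOW(S) ⊇ {$,b}; new: +{b}
  S: {$,b}  A: {$,b}  B: {$,b}  C: {$,b}
iter 3: — fixpoint
  S: {$,b}  A: {$,b}  B: {$,b}  C: {$,b}

FOLLOW(S) = ["$", "b"]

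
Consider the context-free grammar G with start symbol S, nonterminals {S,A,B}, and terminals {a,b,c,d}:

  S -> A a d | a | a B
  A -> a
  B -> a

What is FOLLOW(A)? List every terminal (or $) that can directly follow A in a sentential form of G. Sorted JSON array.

Compute FIRST by fixpoint:
round 1:
  A via A→a: +{a}
  B via B→a: +{a}
  S via S→A a d: +{a}
  FIRST(S)={a}  FIRST(A)={a}  FIRST(B)={a}
round 2: (no change)
  FIRST(S)={a}  FIRST(A)={a}  FIRST(B)={a}

FOLLOW sets:
seed FOLLOW(S) with $
[1]
  S→A a d: FOLLOW(A) ⊇ FIRST(a) = {a}; new: +{a}
  S→a B: FOLLOW(B) ⊇ FOLLOW(S) ⊇ {$}; new: +{$}
  S: {$}  A: {a}  B: {$}
[2] (no change)
  S: {$}  A: {a}  B: {$}

FOLLOW(A) = ["a"]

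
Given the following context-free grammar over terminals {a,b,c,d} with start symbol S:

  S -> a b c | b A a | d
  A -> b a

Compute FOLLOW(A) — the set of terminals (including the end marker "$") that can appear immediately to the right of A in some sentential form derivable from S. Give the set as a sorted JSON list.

Compute FIRST by fixpoint:
iter 1:
  A via A→b a: +{b}
  S via S→a b c: +{a}
  S via S→b A a: +{b}
  S via S→d: +{d}
  S: {a,b,d}  A: {b}
iter 2: done
  S: {a,b,d}  A: {b}

Compute FOLLOW by fixpoint:
seed FOLLOW(S) with $
iter 1:
  S→b A a: FOLLOW(A) ⊇ FIRST(a) = {a}; new: +{a}
  S: {$}  A: {a}
iter 2: (no change)
  S: {$}  A: {a}

FOLLOW(A) = ["a"]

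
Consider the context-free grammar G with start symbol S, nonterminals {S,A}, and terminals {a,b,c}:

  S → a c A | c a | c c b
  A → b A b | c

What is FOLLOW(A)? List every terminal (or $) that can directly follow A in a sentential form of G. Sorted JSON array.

Compute FIRST by fixpoint:
iter 1:
  A via A→b A b: +{b}
  A via A→c: +{c}
  S via S→a c A: +{a}
  S via S→c a: +{c}
  FIRST[S]={a,c}  FIRST[A]={b,c}
iter 2: — fixpoint
  FIRST[S]={a,c}  FIRST[A]={b,c}

Compute FOLLOW by fixpoint:
initialize: $ ∈ FOLLOW(S)
iter 1:
  A→b A b: FOLLOW(A) ⊇ FIRST(b) = {b}; new: +{b}
  S→a c A: FOLLOW(A) ⊇ FOLLOW(S) ⊇ {$}; new: +{$}
  S: {$}  A: {$,b}
iter 2: (no change)
  S: {$}  A: {$,b}

FOLLOW(A) = ["$", "b"]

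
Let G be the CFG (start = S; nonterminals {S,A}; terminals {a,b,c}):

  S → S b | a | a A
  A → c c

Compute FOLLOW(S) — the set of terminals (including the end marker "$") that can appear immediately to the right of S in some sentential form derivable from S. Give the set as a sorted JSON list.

Compute FIRST by fixpoint:
round 1:
  A via A→c c: +{c}
  S via S→a: +{a}
  S: {a}  A: {c}
round 2: (stable)
  S: {a}  A: {c}

FOLLOW iteration:
FOLLOW(S) := {$}
pass 1:
  S→S b: FOLLOW(S) ⊇ FIRST(b) = {b}; new: +{b}
  S→a A: FOLLOW(A) ⊇ FOLLOW(S) ⊇ {$,b}; new: +{$,b}
  S: {$,b}  A: {$,b}
pass 2: (no change)
  S: {$,b}  A: {$,b}

FOLLOW(S) = ["$", "b"]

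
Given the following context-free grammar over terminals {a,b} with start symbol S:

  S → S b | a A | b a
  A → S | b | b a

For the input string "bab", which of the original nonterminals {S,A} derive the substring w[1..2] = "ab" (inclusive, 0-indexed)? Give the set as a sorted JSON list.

CNF form of G:
  S -> S T0 | T0 T1 | T1 A
  A -> S T0 | T0 T1 | T1 A | b
  T0 -> b
  T1 -> a

CYK table (by increasing span) — only the sub-triangle for w[1..2]:
  [1..1]={T1}  "a"  orig:{}
  [2..2]={A,T0}  "b"  orig:{A}
  [1..2]={A,S}  "ab"

Original NTs in T[1,2] deriving "ab": ["A", "S"]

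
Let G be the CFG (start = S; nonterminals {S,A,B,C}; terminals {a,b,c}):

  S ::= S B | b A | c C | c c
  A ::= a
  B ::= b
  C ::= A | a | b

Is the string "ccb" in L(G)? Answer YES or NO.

Convert to CNF:
  S -> S B | T0 A | T1 C | T1 T1
  A -> a
  B -> b
  C -> a | b
  T0 -> b
  T1 -> c

CYK table (by increasing span):
  T[0,0] 'c' = {T1}  orig:{}
  T[1,1] 'c' = {T1}  orig:{}
  T[2,2] 'b' = {B,C,T0}  orig:{B,C}
  T[0,1] 'cc' = {S}
  T[1,2] 'cb' = {S}
  T[0,2] 'ccb' = {S}

S ∈ T[0,2] ⇒ YES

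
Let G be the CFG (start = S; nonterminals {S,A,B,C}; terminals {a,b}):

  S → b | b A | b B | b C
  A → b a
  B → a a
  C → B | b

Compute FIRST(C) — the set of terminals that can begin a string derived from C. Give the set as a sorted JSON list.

FIRST iteration:
pass 1:
  A via A→b a: +{b}
  B via B→a a: +{a}
  C via C→B: +{a}
  C via C→b: +{b}
  S via S→b: +{b}
  FIRST[S]={b}  FIRST[A]={b}  FIRST[B]={a}  FIRST[C]={a,b}
pass 2: (no change)
  FIRST[S]={b}  FIRST[A]={b}  FIRST[B]={a}  FIRST[C]={a,b}

FIRST(C) = ["a", "b"]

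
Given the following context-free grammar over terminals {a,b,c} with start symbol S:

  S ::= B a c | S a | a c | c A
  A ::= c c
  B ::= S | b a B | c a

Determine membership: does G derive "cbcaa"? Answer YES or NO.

Convert to CNF:
  S -> B X5 | S T1 | T0 A | T1 T0
  A -> T0 T0
  B -> B X3 | S T1 | T0 A | T0 T1 | T1 T0 | T2 X4
  T0 -> c
  T1 -> a
  T2 -> b
  X3 -> T1 T0
  X4 -> T1 B
  X5 -> T1 T0

Fill CYK table bottom-up:
  cell(0,0) c: {T0}  orig:{}
  cell(1,1) b: {T2}  orig:{}
  cell(2,2) c: {T0}  orig:{}
  cell(3,3) a: {T1}  orig:{}
  cell(4,4) a: {T1}  orig:{}
  cell(0,1) cb: ∅
  cell(1,2) bc: ∅
  cell(2,3) ca: {B}
  cell(3,4) aa: ∅
  cell(0,2) cbc: ∅
  cell(1,3) bca: ∅
  cell(2,4) caa: ∅
  cell(0,3) cbca: ∅
  cell(1,4) bcaa: ∅
  cell(0,4) cbcaa: ∅

S ∉ T[0,4] ⇒ NO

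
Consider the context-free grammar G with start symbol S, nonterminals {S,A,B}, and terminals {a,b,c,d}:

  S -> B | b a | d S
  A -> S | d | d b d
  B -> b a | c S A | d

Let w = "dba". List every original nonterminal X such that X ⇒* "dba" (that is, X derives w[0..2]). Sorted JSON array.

Convert to CNF:
  S -> T0 T1 | T2 X7 | T3 S | d
  A -> T0 T1 | T2 X4 | T3 S | T3 X5 | d
  B -> T0 T1 | T2 X6 | d
  T0 -> b
  T1 -> a
  T2 -> c
  T3 -> d
  X4 -> S A
  X5 -> T0 T3
  X6 -> S A
  X7 -> S A

CYK fill, restricted to cells inside w[0..2]:
  cell(0,0) d: {A,B,S,T3}  orig:{A,B,S}
  cell(1,1) b: {T0}  orig:{}
  cell(2,2) a: {T1}  orig:{}
  cell(0,1) db: ∅
  cell(1,2) ba: {A,B,S}
  cell(0,2) dba: {A,S,X4,X6,X7}  orig:{A,S}

Original NTs in T[0,2] deriving "dba": ["A", "S"]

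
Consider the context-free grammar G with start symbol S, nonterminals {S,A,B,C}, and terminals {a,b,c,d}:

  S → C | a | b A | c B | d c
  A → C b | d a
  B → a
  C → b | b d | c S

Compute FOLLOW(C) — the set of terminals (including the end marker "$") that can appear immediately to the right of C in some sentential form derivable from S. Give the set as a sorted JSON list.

Compute FIRST by fixpoint:
round 1:
  A via A→d a: +{d}
  B via B→a: +{a}
  C via C→b: +{b}
  C via C→c S: +{c}
  S via S→C: +{b,c}
  S via S→a: +{a}
  S via S→d c: +{d}
  S: {a,b,c,d}  A: {d}  B: {a}  C: {b,c}
round 2:
  A via A→C b: +{b,c}
  S: {a,b,c,d}  A: {b,c,d}  B: {a}  C: {b,c}
round 3: done
  S: {a,b,c,d}  A: {b,c,d}  B: {a}  C: {b,c}

Compute FOLLOW by fixpoint:
FOLLOW(S) := {$}
pass 1:
  A→C b: FOLLOW(C) ⊇ FIRST(b) = {b}; new: +{b}
  C→c S: FOLLOW(S) ⊇ FOLLOW(C) ⊇ {b}; new: +{b}
  S→C: FOLLOW(C) ⊇ FOLLOW(S) ⊇ {$,b}; new: +{$}
  S→b A: FOLLOW(A) ⊇ FOLLOW(S) ⊇ {$,b}; new: +{$,b}
  S→c B: FOLLOW(B) ⊇ FOLLOW(S) ⊇ {$,b}; new: +{$,b}
  FOLLOW(S)={$,b}  FOLLOW(A)={$,b}  FOLLOW(B)={$,b}  FOLLOW(C)={$,b}
pass 2: (no change)
  FOLLOW(S)={$,b}  FOLLOW(A)={$,b}  FOLLOW(B)={$,b}  FOLLOW(C)={$,b}

FOLLOW(C) = ["$", "b"]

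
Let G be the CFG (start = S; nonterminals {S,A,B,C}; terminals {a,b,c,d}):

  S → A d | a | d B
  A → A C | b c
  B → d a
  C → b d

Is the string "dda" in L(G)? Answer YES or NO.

Convert to CNF:
  S -> A T2 | T2 B | a
  A -> A C | T0 T1
  B -> T2 T3
  C -> T0 T2
  T0 -> b
  T1 -> c
  T2 -> d
  T3 -> a

CYK table (by increasing span):
  cell(0,0) d: {T2}  orig:{}
  cell(1,1) d: {T2}  orig:{}
  cell(2,2) a: {S,T3}  orig:{S}
  cell(0,1) dd: ∅
  cell(1,2) da: {B}
  cell(0,2) dda: {S}

S ∈ T[0,2] ⇒ YES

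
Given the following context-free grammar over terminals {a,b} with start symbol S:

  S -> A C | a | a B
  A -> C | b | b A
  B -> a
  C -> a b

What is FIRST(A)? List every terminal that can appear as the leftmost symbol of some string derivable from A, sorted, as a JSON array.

FIRST iteration:
round 1:
  A via A→b: +{b}
  B via B→a: +{a}
  C via C→a b: +{a}
  S via S→A C: +{b}
  S via S→a: +{a}
  FIRST[S]={a,b}  FIRST[A]={b}  FIRST[B]={a}  FIRST[C]={a}
round 2:
  A via A→C: +{a}
  FIRST[S]={a,b}  FIRST[A]={a,b}  FIRST[B]={a}  FIRST[C]={a}
round 3: (stable)
  FIRST[S]={a,b}  FIRST[A]={a,b}  FIRST[B]={a}  FIRST[C]={a}

FIRST(A) = ["a", "b"]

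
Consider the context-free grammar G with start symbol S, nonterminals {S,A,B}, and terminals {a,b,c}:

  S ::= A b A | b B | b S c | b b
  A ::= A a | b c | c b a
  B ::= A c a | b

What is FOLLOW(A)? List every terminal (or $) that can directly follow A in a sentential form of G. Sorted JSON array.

FIRST sets, iterate to fixpoint:
[1]
  A via A→b c: +{b}
  A via A→c b a: +{c}
  B via B→A c a: +{b,c}
  S via S→A b A: +{b,c}
  S: {b,c}  A: {b,c}  B: {b,c}
[2] — fixpoint
  S: {b,c}  A: {b,c}  B: {b,c}

FOLLOW sets:
FOLLOW(S) := {$}
round 1:
  A→A a: FOLLOW(A) ⊇ FIRST(a) = {a}; new: +{a}
  B→A c a: FOLLOW(A) ⊇ FIRST(c) = {c}; new: +{c}
  S→A b A: FOLLOW(A) ⊇ FIRST(b) = {b}; new: +{b}
  S→A b A: FOLLOW(A) ⊇ FOLLOW(S) ⊇ {$}; new: +{$}
  S→b B: FOLLOW(B) ⊇ FOLLOW(S) ⊇ {$}; new: +{$}
  S→b S c: FOLLOW(S) ⊇ FIRST(c) = {c}; new: +{c}
  FOLLOW[S]={$,c}  FOLLOW[A]={$,a,b,c}  FOLLOW[B]={$}
round 2:
  S→b B: FOLLOW(B) ⊇ FOLLOW(S) ⊇ {$,c}; new: +{c}
  FOLLOW[S]={$,c}  FOLLOW[A]={$,a,b,c}  FOLLOW[B]={$,c}
round 3: (no change)
  FOLLOW[S]={$,c}  FOLLOW[A]={$,a,b,c}  FOLLOW[B]={$,c}

FOLLOW(A) = ["$", "a", "b", "c"]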